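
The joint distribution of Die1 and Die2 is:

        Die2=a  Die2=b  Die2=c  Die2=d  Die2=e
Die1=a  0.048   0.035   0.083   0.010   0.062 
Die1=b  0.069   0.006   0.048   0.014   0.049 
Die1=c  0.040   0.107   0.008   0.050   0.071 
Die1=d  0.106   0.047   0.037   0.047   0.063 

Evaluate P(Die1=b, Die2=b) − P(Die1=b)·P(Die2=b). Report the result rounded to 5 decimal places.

-0.03027

P(Die1=b) = 0.069 + 0.006 + 0.048 + 0.014 + 0.049 = 0.186.
P(Die2=b) = 0.035 + 0.006 + 0.107 + 0.047 = 0.195.
P(Die1=b, Die2=b) − P(Die1=b)P(Die2=b) = 0.006 − 0.186×0.195 = -0.03027.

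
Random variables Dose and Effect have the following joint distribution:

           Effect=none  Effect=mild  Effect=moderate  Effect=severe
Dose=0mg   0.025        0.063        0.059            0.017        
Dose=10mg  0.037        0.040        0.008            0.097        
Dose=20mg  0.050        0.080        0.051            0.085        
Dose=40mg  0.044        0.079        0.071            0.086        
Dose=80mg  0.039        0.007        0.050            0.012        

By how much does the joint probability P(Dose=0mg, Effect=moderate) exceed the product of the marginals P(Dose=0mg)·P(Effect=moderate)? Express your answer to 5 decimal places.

P(Dose=0mg) = 0.025 + 0.063 + 0.059 + 0.017 = 0.164.
P(Effect=moderate) = 0.059 + 0.008 + 0.051 + 0.071 + 0.050 = 0.239.
P(Dose=0mg, Effect=moderate) − P(Dose=0mg)P(Effect=moderate) = 0.059 − 0.164×0.239 = 0.01980.

0.01980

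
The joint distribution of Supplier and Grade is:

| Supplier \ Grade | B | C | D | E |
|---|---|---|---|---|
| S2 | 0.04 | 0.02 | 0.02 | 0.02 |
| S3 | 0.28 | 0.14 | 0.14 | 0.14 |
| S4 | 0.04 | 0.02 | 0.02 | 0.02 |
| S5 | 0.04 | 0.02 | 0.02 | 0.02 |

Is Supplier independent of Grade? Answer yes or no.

Every cell satisfies P(Supplier,Grade) = P(Supplier)·P(Grade). For instance P(Supplier=S3) = 0.70, P(Grade=D) = 0.20, and 0.70×0.20 = 0.14 matches the joint entry. So Supplier and Grade are independent.

yes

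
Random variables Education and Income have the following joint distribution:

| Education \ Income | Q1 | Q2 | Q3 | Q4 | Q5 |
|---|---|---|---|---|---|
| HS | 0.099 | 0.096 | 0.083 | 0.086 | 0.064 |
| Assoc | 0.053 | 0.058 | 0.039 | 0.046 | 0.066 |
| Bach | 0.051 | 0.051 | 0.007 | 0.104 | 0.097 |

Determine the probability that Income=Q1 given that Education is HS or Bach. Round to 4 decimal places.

P(Education=HS) = 0.099 + 0.096 + 0.083 + 0.086 + 0.064 = 0.428.
P(Education=Bach) = 0.051 + 0.051 + 0.007 + 0.104 + 0.097 = 0.310.
P(Education ∈ {HS, Bach}) = 0.428 + 0.310 = 0.738; P(Income=Q1, Education ∈ {HS, Bach}) = 0.099 + 0.051 = 0.150.
P(Income=Q1 | Education ∈ {HS, Bach}) = 0.150/0.738 = 0.2033.

0.2033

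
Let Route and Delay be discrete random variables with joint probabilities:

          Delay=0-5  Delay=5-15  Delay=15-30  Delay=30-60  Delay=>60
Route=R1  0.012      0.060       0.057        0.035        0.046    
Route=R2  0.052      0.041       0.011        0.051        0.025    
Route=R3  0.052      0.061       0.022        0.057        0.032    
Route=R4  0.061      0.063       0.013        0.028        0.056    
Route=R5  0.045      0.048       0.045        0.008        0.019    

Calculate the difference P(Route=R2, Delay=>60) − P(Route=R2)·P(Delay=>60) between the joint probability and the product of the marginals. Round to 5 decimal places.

P(Route=R2) = 0.052 + 0.041 + 0.011 + 0.051 + 0.025 = 0.180.
P(Delay=>60) = 0.046 + 0.025 + 0.032 + 0.056 + 0.019 = 0.178.
P(Route=R2, Delay=>60) − P(Route=R2)P(Delay=>60) = 0.025 − 0.180×0.178 = -0.00704.

-0.00704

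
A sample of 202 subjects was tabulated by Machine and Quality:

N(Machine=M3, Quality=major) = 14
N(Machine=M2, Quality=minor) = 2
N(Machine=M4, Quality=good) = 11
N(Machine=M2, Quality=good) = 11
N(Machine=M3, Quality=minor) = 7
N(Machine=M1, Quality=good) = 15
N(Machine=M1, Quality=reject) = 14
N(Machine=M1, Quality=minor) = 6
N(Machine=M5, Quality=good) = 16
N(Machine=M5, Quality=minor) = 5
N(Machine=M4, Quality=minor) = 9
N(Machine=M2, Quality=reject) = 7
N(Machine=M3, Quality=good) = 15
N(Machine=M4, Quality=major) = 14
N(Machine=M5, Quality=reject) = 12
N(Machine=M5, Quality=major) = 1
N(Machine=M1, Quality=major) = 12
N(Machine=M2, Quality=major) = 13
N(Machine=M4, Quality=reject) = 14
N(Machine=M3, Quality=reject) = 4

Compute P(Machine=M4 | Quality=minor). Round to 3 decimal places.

0.310

Total with Quality=minor: 6 + 2 + 7 + 9 + 5 = 29.
P(Machine=M4 | Quality=minor) = 9/29 = 0.310.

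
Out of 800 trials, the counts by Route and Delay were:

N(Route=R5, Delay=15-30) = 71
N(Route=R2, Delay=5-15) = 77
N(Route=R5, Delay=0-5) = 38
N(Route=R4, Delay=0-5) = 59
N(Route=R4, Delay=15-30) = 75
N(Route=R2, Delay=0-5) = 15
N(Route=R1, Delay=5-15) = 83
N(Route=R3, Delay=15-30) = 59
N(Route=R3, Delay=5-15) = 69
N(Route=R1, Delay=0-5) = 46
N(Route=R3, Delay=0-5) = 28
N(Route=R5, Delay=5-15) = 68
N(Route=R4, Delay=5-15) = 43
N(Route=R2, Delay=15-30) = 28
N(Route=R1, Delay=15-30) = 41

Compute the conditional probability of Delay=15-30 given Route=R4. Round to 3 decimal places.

0.424

Total with Route=R4: 59 + 43 + 75 = 177.
P(Delay=15-30 | Route=R4) = 75/177 = 0.424.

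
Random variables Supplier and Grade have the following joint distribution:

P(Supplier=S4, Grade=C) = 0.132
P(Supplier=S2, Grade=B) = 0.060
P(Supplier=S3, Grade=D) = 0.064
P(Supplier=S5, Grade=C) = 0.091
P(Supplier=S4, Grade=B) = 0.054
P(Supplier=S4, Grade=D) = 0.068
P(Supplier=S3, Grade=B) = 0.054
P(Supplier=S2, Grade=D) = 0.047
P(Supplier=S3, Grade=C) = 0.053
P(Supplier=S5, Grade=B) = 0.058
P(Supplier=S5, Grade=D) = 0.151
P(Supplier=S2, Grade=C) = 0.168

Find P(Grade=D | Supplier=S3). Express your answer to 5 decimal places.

P(Supplier=S3) = 0.054 + 0.053 + 0.064 = 0.171.
P(Grade=D | Supplier=S3) = 0.064/0.171 = 0.37427.

0.37427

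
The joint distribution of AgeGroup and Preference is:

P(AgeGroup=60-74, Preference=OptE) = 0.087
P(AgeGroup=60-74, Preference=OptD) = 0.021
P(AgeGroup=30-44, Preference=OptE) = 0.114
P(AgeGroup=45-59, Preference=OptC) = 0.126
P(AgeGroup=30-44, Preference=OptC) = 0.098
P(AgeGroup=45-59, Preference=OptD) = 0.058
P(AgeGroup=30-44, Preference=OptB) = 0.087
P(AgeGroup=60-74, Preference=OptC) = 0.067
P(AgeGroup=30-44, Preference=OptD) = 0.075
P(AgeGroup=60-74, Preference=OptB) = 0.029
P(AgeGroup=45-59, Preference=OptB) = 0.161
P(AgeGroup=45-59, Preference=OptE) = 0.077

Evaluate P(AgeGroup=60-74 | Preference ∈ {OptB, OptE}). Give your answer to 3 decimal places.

0.209

P(Preference=OptB) = 0.087 + 0.161 + 0.029 = 0.277.
P(Preference=OptE) = 0.114 + 0.077 + 0.087 = 0.278.
P(Preference ∈ {OptB, OptE}) = 0.277 + 0.278 = 0.555; P(AgeGroup=60-74, Preference ∈ {OptB, OptE}) = 0.029 + 0.087 = 0.116.
P(AgeGroup=60-74 | Preference ∈ {OptB, OptE}) = 0.116/0.555 = 0.209.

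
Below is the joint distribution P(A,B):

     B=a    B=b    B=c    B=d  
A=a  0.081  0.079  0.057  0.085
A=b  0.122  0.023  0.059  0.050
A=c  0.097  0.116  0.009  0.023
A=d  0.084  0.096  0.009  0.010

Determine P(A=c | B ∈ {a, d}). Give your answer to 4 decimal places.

P(B=a) = 0.081 + 0.122 + 0.097 + 0.084 = 0.384.
P(B=d) = 0.085 + 0.050 + 0.023 + 0.010 = 0.168.
P(B ∈ {a, d}) = 0.384 + 0.168 = 0.552; P(A=c, B ∈ {a, d}) = 0.097 + 0.023 = 0.120.
P(A=c | B ∈ {a, d}) = 0.120/0.552 = 0.2174.

0.2174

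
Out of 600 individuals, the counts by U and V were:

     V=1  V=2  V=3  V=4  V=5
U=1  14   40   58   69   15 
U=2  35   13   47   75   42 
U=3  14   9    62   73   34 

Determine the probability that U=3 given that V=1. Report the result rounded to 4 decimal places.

Total with V=1: 14 + 35 + 14 = 63.
P(U=3 | V=1) = 14/63 = 0.2222.

0.2222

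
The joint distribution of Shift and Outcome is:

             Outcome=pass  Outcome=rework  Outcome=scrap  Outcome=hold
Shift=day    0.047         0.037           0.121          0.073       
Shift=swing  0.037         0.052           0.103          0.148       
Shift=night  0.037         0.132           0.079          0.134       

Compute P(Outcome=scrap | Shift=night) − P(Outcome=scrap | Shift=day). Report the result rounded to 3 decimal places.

-0.228

P(Shift=night) = 0.037 + 0.132 + 0.079 + 0.134 = 0.382; P(Outcome=scrap | Shift=night) = 0.079/0.382 = 0.2068.
P(Shift=day) = 0.047 + 0.037 + 0.121 + 0.073 = 0.278; P(Outcome=scrap | Shift=day) = 0.121/0.278 = 0.4353.
Difference = -0.228.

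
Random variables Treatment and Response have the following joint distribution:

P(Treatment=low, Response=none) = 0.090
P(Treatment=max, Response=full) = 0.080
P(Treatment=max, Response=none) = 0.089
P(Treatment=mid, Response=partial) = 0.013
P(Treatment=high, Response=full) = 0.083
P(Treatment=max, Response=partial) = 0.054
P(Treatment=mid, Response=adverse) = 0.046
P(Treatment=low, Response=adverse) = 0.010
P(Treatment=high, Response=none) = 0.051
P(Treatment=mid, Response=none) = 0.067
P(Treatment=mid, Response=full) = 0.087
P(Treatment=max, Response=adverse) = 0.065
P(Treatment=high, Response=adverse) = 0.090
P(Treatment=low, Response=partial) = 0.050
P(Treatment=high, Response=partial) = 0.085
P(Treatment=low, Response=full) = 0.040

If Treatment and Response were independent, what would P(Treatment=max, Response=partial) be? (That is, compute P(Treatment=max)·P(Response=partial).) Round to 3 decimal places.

P(Treatment=max) = 0.089 + 0.054 + 0.080 + 0.065 = 0.288.
P(Response=partial) = 0.050 + 0.013 + 0.085 + 0.054 = 0.202.
Product: 0.288 × 0.202 = 0.058.

0.058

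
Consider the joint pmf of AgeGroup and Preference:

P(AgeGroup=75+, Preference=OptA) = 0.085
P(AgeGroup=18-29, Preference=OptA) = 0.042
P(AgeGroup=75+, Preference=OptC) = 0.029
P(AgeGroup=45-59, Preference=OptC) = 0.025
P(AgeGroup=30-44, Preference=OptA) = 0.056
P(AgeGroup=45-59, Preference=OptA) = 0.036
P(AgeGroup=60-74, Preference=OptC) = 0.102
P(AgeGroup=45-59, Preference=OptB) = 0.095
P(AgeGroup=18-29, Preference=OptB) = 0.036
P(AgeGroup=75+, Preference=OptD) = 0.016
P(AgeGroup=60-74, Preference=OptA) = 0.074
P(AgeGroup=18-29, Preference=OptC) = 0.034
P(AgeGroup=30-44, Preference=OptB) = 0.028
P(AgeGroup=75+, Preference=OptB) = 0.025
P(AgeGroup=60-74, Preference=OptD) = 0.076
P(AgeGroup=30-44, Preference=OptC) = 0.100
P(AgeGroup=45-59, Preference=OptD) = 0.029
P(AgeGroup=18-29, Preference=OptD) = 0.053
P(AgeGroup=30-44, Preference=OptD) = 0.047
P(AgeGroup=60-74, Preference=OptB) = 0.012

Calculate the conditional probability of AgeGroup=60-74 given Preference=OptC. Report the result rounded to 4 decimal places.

0.3517

P(Preference=OptC) = 0.034 + 0.100 + 0.025 + 0.102 + 0.029 = 0.290.
P(AgeGroup=60-74 | Preference=OptC) = 0.102/0.290 = 0.3517.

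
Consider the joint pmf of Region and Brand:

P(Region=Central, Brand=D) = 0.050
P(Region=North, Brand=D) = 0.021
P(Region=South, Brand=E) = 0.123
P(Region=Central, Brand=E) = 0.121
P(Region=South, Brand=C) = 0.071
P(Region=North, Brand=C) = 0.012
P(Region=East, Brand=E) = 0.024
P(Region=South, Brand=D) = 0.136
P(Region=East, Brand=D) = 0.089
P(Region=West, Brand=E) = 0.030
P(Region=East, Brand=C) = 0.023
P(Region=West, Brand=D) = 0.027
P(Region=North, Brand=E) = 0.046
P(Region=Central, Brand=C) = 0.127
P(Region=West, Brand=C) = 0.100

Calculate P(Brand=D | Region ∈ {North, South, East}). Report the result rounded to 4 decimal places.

0.4514

P(Region=North) = 0.012 + 0.021 + 0.046 = 0.079.
P(Region=South) = 0.071 + 0.136 + 0.123 = 0.330.
P(Region=East) = 0.023 + 0.089 + 0.024 = 0.136.
P(Region ∈ {North, South, East}) = 0.079 + 0.330 + 0.136 = 0.545; P(Brand=D, Region ∈ {North, South, East}) = 0.021 + 0.136 + 0.089 = 0.246.
P(Brand=D | Region ∈ {North, South, East}) = 0.246/0.545 = 0.4514.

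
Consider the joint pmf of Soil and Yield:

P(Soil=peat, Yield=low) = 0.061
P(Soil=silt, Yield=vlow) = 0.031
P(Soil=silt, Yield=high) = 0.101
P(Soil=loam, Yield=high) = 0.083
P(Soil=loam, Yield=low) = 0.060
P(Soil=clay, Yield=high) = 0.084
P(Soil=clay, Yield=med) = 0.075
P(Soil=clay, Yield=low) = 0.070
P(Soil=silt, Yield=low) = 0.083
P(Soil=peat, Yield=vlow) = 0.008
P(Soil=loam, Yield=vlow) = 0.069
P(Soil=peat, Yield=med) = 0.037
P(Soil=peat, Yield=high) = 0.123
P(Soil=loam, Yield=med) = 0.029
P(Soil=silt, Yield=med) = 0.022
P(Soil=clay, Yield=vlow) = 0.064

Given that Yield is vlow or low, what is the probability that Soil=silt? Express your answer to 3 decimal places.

0.256

P(Yield=vlow) = 0.069 + 0.064 + 0.031 + 0.008 = 0.172.
P(Yield=low) = 0.060 + 0.070 + 0.083 + 0.061 = 0.274.
P(Yield ∈ {vlow, low}) = 0.172 + 0.274 = 0.446; P(Soil=silt, Yield ∈ {vlow, low}) = 0.031 + 0.083 = 0.114.
P(Soil=silt | Yield ∈ {vlow, low}) = 0.114/0.446 = 0.256.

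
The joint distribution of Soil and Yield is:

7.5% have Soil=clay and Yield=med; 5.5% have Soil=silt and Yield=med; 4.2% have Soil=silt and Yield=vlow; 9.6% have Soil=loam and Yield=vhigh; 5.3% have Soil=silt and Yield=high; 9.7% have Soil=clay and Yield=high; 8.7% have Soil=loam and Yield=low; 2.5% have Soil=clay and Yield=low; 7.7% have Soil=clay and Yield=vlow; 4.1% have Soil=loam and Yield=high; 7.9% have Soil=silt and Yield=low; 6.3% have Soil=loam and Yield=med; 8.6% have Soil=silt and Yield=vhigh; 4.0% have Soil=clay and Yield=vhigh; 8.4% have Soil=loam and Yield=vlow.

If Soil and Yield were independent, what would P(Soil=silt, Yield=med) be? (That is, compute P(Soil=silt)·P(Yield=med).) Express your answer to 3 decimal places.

P(Soil=silt) = 0.042 + 0.079 + 0.055 + 0.053 + 0.086 = 0.315.
P(Yield=med) = 0.063 + 0.075 + 0.055 = 0.193.
Product: 0.315 × 0.193 = 0.061.

0.061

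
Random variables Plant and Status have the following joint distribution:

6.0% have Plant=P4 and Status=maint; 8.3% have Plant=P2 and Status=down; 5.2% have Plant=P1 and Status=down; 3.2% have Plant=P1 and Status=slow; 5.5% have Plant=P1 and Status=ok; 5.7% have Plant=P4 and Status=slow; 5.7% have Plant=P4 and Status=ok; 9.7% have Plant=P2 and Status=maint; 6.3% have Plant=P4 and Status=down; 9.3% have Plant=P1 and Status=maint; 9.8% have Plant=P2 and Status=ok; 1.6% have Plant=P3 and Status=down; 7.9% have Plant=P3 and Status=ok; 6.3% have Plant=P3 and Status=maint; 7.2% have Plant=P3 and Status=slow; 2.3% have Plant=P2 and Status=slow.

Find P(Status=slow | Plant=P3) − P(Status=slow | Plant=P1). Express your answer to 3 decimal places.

P(Plant=P3) = 0.079 + 0.072 + 0.016 + 0.063 = 0.230; P(Status=slow | Plant=P3) = 0.072/0.230 = 0.3130.
P(Plant=P1) = 0.055 + 0.032 + 0.052 + 0.093 = 0.232; P(Status=slow | Plant=P1) = 0.032/0.232 = 0.1379.
Difference = 0.175.

0.175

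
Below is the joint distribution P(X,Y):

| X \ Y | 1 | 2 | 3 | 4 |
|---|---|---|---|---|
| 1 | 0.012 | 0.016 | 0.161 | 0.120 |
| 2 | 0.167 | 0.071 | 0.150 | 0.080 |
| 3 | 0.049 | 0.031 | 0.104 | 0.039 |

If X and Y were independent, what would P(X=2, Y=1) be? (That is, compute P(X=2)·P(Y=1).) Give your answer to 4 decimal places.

P(X=2) = 0.167 + 0.071 + 0.150 + 0.080 = 0.468.
P(Y=1) = 0.012 + 0.167 + 0.049 = 0.228.
Product: 0.468 × 0.228 = 0.1067.

0.1067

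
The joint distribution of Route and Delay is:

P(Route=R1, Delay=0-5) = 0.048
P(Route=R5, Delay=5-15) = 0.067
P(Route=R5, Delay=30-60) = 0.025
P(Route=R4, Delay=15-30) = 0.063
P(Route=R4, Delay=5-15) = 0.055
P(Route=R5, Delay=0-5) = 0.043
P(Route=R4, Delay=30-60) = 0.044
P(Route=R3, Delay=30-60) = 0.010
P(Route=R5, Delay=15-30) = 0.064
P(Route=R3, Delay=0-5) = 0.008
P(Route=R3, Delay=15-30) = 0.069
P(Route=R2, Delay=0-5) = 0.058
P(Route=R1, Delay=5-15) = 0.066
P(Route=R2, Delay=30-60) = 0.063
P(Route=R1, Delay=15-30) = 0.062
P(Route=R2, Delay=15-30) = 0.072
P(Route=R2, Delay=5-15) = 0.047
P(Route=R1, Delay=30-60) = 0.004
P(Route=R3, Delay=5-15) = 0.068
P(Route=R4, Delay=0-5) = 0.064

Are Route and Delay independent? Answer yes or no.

no

P(Route=R2) = 0.240 and P(Delay=30-60) = 0.146, so their product is 0.03504, but P(Route=R2, Delay=30-60) = 0.063. Since these differ, Route and Delay are not independent.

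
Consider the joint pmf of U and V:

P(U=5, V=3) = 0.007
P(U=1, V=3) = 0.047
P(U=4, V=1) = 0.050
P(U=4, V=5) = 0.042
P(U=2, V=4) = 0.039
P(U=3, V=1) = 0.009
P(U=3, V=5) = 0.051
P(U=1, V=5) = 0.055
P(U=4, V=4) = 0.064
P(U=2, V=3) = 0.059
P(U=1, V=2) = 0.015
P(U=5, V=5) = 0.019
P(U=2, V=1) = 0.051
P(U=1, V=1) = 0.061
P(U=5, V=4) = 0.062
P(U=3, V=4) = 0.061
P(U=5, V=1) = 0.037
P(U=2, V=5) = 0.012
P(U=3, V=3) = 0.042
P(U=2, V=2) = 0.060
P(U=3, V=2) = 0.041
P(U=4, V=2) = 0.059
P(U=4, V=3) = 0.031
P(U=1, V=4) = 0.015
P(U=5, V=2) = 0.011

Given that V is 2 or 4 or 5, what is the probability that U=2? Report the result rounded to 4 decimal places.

0.1832

P(V=2) = 0.015 + 0.060 + 0.041 + 0.059 + 0.011 = 0.186.
P(V=4) = 0.015 + 0.039 + 0.061 + 0.064 + 0.062 = 0.241.
P(V=5) = 0.055 + 0.012 + 0.051 + 0.042 + 0.019 = 0.179.
P(V ∈ {2, 4, 5}) = 0.186 + 0.241 + 0.179 = 0.606; P(U=2, V ∈ {2, 4, 5}) = 0.060 + 0.039 + 0.012 = 0.111.
P(U=2 | V ∈ {2, 4, 5}) = 0.111/0.606 = 0.1832.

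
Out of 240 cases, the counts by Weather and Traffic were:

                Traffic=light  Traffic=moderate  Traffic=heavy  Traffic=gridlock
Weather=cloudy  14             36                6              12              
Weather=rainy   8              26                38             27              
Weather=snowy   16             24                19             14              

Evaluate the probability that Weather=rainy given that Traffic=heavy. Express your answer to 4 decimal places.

0.6032

Total with Traffic=heavy: 6 + 38 + 19 = 63.
P(Weather=rainy | Traffic=heavy) = 38/63 = 0.6032.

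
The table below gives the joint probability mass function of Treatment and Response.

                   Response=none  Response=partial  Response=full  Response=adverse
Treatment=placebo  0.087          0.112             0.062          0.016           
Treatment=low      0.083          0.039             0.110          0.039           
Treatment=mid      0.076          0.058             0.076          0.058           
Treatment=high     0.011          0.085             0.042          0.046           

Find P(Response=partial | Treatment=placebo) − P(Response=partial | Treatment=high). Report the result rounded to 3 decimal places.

P(Treatment=placebo) = 0.087 + 0.112 + 0.062 + 0.016 = 0.277; P(Response=partial | Treatment=placebo) = 0.112/0.277 = 0.4043.
P(Treatment=high) = 0.011 + 0.085 + 0.042 + 0.046 = 0.184; P(Response=partial | Treatment=high) = 0.085/0.184 = 0.4620.
Difference = -0.058.

-0.058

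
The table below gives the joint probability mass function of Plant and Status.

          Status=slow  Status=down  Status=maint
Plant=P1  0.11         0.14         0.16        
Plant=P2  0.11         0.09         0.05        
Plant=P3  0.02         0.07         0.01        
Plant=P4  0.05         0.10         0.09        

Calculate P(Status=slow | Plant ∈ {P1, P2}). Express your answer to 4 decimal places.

P(Plant=P1) = 0.11 + 0.14 + 0.16 = 0.41.
P(Plant=P2) = 0.11 + 0.09 + 0.05 = 0.25.
P(Plant ∈ {P1, P2}) = 0.41 + 0.25 = 0.66; P(Status=slow, Plant ∈ {P1, P2}) = 0.11 + 0.11 = 0.22.
P(Status=slow | Plant ∈ {P1, P2}) = 0.22/0.66 = 0.3333.

0.3333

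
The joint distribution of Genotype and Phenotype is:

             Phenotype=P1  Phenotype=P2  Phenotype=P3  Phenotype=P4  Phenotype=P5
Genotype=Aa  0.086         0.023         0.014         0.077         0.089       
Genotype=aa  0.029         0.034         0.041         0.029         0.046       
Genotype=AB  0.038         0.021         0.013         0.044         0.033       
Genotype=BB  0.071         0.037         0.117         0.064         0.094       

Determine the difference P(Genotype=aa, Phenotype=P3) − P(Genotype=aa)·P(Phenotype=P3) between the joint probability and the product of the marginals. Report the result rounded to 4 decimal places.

P(Genotype=aa) = 0.029 + 0.034 + 0.041 + 0.029 + 0.046 = 0.179.
P(Phenotype=P3) = 0.014 + 0.041 + 0.013 + 0.117 = 0.185.
P(Genotype=aa, Phenotype=P3) − P(Genotype=aa)P(Phenotype=P3) = 0.041 − 0.179×0.185 = 0.0079.

0.0079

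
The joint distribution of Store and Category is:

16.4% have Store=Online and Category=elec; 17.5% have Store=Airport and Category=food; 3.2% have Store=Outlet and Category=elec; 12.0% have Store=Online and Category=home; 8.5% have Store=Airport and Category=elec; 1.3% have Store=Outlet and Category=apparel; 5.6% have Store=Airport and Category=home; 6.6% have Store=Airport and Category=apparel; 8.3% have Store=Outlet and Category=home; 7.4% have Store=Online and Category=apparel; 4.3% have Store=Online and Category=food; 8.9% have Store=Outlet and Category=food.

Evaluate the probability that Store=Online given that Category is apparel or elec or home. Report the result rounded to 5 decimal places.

P(Category=apparel) = 0.066 + 0.013 + 0.074 = 0.153.
P(Category=elec) = 0.085 + 0.032 + 0.164 = 0.281.
P(Category=home) = 0.056 + 0.083 + 0.120 = 0.259.
P(Category ∈ {apparel, elec, home}) = 0.153 + 0.281 + 0.259 = 0.693; P(Store=Online, Category ∈ {apparel, elec, home}) = 0.074 + 0.164 + 0.120 = 0.358.
P(Store=Online | Category ∈ {apparel, elec, home}) = 0.358/0.693 = 0.51659.

0.51659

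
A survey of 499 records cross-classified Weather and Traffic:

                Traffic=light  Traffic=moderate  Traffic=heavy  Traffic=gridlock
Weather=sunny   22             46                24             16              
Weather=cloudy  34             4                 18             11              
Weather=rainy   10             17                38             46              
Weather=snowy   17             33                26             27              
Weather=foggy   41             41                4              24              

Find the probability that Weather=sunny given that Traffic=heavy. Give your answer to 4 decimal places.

0.2182

Total with Traffic=heavy: 24 + 18 + 38 + 26 + 4 = 110.
P(Weather=sunny | Traffic=heavy) = 24/110 = 0.2182.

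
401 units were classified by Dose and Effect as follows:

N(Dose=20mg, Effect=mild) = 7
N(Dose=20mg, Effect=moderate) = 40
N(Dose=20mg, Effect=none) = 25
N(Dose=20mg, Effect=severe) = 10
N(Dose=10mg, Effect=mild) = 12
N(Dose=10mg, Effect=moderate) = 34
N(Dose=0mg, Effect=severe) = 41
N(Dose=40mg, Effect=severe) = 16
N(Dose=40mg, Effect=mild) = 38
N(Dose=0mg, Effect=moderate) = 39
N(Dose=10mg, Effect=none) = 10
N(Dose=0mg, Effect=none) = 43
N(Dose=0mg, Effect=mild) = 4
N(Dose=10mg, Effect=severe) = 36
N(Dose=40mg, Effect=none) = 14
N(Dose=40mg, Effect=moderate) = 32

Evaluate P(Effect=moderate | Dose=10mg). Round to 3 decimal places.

Total with Dose=10mg: 10 + 12 + 34 + 36 = 92.
P(Effect=moderate | Dose=10mg) = 34/92 = 0.370.

0.370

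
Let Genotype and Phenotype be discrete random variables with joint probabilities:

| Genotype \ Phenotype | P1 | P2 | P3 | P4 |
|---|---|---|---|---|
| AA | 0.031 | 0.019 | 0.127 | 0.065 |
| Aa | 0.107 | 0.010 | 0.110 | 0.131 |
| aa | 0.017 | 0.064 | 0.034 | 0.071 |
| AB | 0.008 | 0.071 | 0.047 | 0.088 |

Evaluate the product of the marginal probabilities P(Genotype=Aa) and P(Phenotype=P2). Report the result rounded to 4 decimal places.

0.0587

P(Genotype=Aa) = 0.107 + 0.010 + 0.110 + 0.131 = 0.358.
P(Phenotype=P2) = 0.019 + 0.010 + 0.064 + 0.071 = 0.164.
Product: 0.358 × 0.164 = 0.0587.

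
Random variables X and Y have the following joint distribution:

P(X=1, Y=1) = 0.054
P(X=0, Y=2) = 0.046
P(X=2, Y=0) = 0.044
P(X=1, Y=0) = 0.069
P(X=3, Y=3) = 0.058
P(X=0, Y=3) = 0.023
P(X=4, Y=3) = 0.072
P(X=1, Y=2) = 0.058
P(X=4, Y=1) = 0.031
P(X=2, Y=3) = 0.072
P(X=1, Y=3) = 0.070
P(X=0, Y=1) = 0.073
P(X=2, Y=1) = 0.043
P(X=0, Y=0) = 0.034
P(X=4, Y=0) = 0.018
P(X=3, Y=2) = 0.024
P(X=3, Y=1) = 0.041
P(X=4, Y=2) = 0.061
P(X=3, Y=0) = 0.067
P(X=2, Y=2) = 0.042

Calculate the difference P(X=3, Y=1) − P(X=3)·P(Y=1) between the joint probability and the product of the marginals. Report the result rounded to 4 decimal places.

P(X=3) = 0.067 + 0.041 + 0.024 + 0.058 = 0.190.
P(Y=1) = 0.073 + 0.054 + 0.043 + 0.041 + 0.031 = 0.242.
P(X=3, Y=1) − P(X=3)P(Y=1) = 0.041 − 0.190×0.242 = -0.0050.

-0.0050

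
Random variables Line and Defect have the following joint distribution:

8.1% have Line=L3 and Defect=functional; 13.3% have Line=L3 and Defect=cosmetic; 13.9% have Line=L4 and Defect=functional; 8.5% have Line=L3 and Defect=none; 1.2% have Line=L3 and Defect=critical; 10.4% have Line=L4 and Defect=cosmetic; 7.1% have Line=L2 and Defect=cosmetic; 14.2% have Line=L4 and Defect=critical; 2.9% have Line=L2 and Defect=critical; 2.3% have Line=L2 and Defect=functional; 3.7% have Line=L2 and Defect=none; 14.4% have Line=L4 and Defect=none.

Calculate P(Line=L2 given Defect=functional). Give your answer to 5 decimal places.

P(Defect=functional) = 0.023 + 0.081 + 0.139 = 0.243.
P(Line=L2 | Defect=functional) = 0.023/0.243 = 0.09465.

0.09465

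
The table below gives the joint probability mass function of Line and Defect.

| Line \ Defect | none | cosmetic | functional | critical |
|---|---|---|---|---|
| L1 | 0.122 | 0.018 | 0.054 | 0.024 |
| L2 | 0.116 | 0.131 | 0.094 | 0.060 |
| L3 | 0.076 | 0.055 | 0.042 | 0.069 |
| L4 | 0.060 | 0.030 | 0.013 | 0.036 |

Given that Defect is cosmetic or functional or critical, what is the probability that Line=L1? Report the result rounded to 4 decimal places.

P(Defect=cosmetic) = 0.018 + 0.131 + 0.055 + 0.030 = 0.234.
P(Defect=functional) = 0.054 + 0.094 + 0.042 + 0.013 = 0.203.
P(Defect=critical) = 0.024 + 0.060 + 0.069 + 0.036 = 0.189.
P(Defect ∈ {cosmetic, functional, critical}) = 0.234 + 0.203 + 0.189 = 0.626; P(Line=L1, Defect ∈ {cosmetic, functional, critical}) = 0.018 + 0.054 + 0.024 = 0.096.
P(Line=L1 | Defect ∈ {cosmetic, functional, critical}) = 0.096/0.626 = 0.1534.

0.1534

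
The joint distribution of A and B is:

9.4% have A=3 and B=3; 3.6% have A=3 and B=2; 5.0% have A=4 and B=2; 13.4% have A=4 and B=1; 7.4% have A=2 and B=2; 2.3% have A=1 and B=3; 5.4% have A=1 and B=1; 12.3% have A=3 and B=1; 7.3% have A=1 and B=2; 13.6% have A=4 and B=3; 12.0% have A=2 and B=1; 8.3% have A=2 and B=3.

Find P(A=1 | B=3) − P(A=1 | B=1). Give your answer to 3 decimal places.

P(B=3) = 0.023 + 0.083 + 0.094 + 0.136 = 0.336; P(A=1 | B=3) = 0.023/0.336 = 0.0685.
P(B=1) = 0.054 + 0.120 + 0.123 + 0.134 = 0.431; P(A=1 | B=1) = 0.054/0.431 = 0.1253.
Difference = -0.057.

-0.057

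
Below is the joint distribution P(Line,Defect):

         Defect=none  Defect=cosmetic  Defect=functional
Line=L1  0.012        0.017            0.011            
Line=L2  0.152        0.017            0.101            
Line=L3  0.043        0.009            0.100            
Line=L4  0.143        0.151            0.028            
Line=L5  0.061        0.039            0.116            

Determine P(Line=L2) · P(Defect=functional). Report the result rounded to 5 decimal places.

0.09612

P(Line=L2) = 0.152 + 0.017 + 0.101 = 0.270.
P(Defect=functional) = 0.011 + 0.101 + 0.100 + 0.028 + 0.116 = 0.356.
Product: 0.270 × 0.356 = 0.09612.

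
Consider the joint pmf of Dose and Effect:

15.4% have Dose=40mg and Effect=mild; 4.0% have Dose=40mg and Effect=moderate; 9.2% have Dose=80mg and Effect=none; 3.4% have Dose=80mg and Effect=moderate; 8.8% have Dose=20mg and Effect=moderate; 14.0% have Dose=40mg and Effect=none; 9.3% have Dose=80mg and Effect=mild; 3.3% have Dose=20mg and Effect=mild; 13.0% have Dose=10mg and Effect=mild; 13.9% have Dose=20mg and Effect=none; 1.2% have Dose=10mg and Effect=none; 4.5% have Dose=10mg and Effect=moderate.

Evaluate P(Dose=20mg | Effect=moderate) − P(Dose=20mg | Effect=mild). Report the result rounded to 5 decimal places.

0.34463

P(Effect=moderate) = 0.045 + 0.088 + 0.040 + 0.034 = 0.207; P(Dose=20mg | Effect=moderate) = 0.088/0.207 = 0.425121.
P(Effect=mild) = 0.130 + 0.033 + 0.154 + 0.093 = 0.410; P(Dose=20mg | Effect=mild) = 0.033/0.410 = 0.080488.
Difference = 0.34463.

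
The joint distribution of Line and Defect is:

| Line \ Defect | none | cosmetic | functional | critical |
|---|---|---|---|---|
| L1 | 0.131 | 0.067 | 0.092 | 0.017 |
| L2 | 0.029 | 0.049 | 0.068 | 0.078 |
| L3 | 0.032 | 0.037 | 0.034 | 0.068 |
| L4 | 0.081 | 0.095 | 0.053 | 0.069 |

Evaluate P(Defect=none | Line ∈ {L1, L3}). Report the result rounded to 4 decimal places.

0.3410

P(Line=L1) = 0.131 + 0.067 + 0.092 + 0.017 = 0.307.
P(Line=L3) = 0.032 + 0.037 + 0.034 + 0.068 = 0.171.
P(Line ∈ {L1, L3}) = 0.307 + 0.171 = 0.478; P(Defect=none, Line ∈ {L1, L3}) = 0.131 + 0.032 = 0.163.
P(Defect=none | Line ∈ {L1, L3}) = 0.163/0.478 = 0.3410.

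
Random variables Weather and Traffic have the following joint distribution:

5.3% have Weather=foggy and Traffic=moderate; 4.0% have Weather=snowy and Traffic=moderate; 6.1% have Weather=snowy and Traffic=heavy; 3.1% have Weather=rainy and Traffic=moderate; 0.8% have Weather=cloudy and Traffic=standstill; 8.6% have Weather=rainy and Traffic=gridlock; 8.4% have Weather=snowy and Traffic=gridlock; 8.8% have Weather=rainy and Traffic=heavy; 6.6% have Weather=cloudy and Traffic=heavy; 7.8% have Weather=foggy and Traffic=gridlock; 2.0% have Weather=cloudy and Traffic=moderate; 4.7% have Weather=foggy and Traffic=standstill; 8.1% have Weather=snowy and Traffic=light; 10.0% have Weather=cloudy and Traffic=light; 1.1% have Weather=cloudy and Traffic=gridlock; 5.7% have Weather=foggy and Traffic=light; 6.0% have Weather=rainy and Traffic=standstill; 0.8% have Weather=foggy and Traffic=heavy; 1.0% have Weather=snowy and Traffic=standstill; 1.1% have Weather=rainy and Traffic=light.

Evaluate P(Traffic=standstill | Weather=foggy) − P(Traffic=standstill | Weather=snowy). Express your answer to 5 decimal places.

P(Weather=foggy) = 0.057 + 0.053 + 0.008 + 0.078 + 0.047 = 0.243; P(Traffic=standstill | Weather=foggy) = 0.047/0.243 = 0.193416.
P(Weather=snowy) = 0.081 + 0.040 + 0.061 + 0.084 + 0.010 = 0.276; P(Traffic=standstill | Weather=snowy) = 0.010/0.276 = 0.036232.
Difference = 0.15718.

0.15718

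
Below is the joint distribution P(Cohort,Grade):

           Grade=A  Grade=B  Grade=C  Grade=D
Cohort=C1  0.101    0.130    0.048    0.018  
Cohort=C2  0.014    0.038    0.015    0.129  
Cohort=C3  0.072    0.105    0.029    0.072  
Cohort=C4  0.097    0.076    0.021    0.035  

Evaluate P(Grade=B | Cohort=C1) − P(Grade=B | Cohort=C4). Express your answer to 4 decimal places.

P(Cohort=C1) = 0.101 + 0.130 + 0.048 + 0.018 = 0.297; P(Grade=B | Cohort=C1) = 0.130/0.297 = 0.43771.
P(Cohort=C4) = 0.097 + 0.076 + 0.021 + 0.035 = 0.229; P(Grade=B | Cohort=C4) = 0.076/0.229 = 0.33188.
Difference = 0.1058.

0.1058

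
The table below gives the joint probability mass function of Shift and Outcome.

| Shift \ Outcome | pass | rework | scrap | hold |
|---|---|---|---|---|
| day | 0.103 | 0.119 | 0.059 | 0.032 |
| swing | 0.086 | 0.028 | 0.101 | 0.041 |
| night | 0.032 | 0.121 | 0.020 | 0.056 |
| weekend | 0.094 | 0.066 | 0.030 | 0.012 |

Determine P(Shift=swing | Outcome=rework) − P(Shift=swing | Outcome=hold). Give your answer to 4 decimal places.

-0.2069

P(Outcome=rework) = 0.119 + 0.028 + 0.121 + 0.066 = 0.334; P(Shift=swing | Outcome=rework) = 0.028/0.334 = 0.08383.
P(Outcome=hold) = 0.032 + 0.041 + 0.056 + 0.012 = 0.141; P(Shift=swing | Outcome=hold) = 0.041/0.141 = 0.29078.
Difference = -0.2069.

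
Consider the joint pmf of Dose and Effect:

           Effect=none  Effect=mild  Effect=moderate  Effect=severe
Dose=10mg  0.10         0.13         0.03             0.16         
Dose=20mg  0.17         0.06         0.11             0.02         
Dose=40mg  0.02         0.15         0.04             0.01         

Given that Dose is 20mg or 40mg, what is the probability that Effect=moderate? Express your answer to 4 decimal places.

P(Dose=20mg) = 0.17 + 0.06 + 0.11 + 0.02 = 0.36.
P(Dose=40mg) = 0.02 + 0.15 + 0.04 + 0.01 = 0.22.
P(Dose ∈ {20mg, 40mg}) = 0.36 + 0.22 = 0.58; P(Effect=moderate, Dose ∈ {20mg, 40mg}) = 0.11 + 0.04 = 0.15.
P(Effect=moderate | Dose ∈ {20mg, 40mg}) = 0.15/0.58 = 0.2586.

0.2586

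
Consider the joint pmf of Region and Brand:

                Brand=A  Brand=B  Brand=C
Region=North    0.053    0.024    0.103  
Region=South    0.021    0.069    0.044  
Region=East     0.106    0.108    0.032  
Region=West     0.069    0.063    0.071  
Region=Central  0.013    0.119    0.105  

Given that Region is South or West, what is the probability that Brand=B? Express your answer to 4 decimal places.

P(Region=South) = 0.021 + 0.069 + 0.044 = 0.134.
P(Region=West) = 0.069 + 0.063 + 0.071 = 0.203.
P(Region ∈ {South, West}) = 0.134 + 0.203 = 0.337; P(Brand=B, Region ∈ {South, West}) = 0.069 + 0.063 = 0.132.
P(Brand=B | Region ∈ {South, West}) = 0.132/0.337 = 0.3917.

0.3917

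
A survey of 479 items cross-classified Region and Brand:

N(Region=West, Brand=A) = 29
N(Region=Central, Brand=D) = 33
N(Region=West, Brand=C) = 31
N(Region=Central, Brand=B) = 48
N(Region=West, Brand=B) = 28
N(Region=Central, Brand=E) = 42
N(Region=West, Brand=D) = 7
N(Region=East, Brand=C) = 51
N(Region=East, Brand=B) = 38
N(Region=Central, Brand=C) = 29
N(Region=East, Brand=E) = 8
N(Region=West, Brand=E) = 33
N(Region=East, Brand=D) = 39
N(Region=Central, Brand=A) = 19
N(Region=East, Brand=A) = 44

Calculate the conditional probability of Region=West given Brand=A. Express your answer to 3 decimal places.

Total with Brand=A: 44 + 29 + 19 = 92.
P(Region=West | Brand=A) = 29/92 = 0.315.

0.315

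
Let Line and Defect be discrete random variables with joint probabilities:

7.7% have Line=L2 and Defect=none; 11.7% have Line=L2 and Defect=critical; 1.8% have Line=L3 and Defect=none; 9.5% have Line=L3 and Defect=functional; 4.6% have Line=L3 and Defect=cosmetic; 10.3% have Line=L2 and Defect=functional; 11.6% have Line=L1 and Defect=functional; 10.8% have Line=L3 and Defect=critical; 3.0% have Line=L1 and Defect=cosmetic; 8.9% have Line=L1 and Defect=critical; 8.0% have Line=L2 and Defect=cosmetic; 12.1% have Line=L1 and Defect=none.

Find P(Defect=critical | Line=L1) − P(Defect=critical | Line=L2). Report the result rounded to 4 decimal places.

P(Line=L1) = 0.121 + 0.030 + 0.116 + 0.089 = 0.356; P(Defect=critical | Line=L1) = 0.089/0.356 = 0.25000.
P(Line=L2) = 0.077 + 0.080 + 0.103 + 0.117 = 0.377; P(Defect=critical | Line=L2) = 0.117/0.377 = 0.31034.
Difference = -0.0603.

-0.0603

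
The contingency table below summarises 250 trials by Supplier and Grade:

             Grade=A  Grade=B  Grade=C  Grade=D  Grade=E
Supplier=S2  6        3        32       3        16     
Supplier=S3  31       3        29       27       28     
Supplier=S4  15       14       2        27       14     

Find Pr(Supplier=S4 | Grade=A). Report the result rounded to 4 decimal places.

Total with Grade=A: 6 + 31 + 15 = 52.
P(Supplier=S4 | Grade=A) = 15/52 = 0.2885.

0.2885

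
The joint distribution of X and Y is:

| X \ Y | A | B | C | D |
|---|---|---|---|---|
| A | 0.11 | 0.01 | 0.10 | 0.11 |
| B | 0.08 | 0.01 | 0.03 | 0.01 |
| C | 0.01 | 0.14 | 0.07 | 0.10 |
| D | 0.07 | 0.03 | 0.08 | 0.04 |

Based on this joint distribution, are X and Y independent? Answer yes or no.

P(X=C) = 0.32 and P(Y=B) = 0.19, so their product is 0.0608, but P(X=C, Y=B) = 0.14. Since these differ, X and Y are not independent.

no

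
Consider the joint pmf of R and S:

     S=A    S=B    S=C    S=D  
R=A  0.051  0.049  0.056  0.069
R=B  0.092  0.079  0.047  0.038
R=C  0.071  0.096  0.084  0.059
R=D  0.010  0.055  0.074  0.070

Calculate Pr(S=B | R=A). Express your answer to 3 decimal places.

0.218

P(R=A) = 0.051 + 0.049 + 0.056 + 0.069 = 0.225.
P(S=B | R=A) = 0.049/0.225 = 0.218.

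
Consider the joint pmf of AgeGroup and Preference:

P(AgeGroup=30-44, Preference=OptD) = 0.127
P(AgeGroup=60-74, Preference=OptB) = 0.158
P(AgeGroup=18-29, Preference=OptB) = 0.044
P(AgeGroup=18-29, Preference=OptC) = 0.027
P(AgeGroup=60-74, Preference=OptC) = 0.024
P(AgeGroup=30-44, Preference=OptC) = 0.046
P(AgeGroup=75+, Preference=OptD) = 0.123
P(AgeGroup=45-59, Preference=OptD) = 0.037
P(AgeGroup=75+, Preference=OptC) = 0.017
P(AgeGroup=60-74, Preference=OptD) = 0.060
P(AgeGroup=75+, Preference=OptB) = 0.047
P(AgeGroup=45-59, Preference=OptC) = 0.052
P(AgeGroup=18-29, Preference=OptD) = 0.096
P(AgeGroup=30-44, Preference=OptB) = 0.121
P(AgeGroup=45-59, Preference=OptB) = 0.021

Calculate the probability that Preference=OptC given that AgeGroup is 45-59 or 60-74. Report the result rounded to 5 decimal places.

0.21591

P(AgeGroup=45-59) = 0.021 + 0.052 + 0.037 = 0.110.
P(AgeGroup=60-74) = 0.158 + 0.024 + 0.060 = 0.242.
P(AgeGroup ∈ {45-59, 60-74}) = 0.110 + 0.242 = 0.352; P(Preference=OptC, AgeGroup ∈ {45-59, 60-74}) = 0.052 + 0.024 = 0.076.
P(Preference=OptC | AgeGroup ∈ {45-59, 60-74}) = 0.076/0.352 = 0.21591.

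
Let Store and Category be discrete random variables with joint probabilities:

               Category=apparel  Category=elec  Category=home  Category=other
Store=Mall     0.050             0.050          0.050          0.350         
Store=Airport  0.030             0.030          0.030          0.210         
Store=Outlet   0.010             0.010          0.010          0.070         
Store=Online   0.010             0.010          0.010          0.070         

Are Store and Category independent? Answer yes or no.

yes

Every cell satisfies P(Store,Category) = P(Store)·P(Category). For instance P(Store=Outlet) = 0.100, P(Category=elec) = 0.100, and 0.100×0.100 = 0.010 matches the joint entry. So Store and Category are independent.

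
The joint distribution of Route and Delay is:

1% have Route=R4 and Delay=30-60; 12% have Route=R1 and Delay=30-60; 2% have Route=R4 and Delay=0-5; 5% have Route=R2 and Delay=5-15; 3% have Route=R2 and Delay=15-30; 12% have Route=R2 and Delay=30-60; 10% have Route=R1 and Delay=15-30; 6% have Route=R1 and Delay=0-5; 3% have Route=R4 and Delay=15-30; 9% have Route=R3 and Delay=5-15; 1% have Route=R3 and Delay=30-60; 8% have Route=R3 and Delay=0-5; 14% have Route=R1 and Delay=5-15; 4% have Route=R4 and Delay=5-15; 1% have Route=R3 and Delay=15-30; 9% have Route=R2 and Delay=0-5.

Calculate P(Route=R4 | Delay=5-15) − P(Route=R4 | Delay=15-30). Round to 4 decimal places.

P(Delay=5-15) = 0.14 + 0.05 + 0.09 + 0.04 = 0.32; P(Route=R4 | Delay=5-15) = 0.04/0.32 = 0.12500.
P(Delay=15-30) = 0.10 + 0.03 + 0.01 + 0.03 = 0.17; P(Route=R4 | Delay=15-30) = 0.03/0.17 = 0.17647.
Difference = -0.0515.

-0.0515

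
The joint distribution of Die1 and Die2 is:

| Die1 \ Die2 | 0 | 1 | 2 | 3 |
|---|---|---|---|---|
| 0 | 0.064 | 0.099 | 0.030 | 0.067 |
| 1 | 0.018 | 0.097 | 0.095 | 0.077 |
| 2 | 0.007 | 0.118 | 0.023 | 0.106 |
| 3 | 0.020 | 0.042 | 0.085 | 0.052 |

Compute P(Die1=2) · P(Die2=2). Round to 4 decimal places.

P(Die1=2) = 0.007 + 0.118 + 0.023 + 0.106 = 0.254.
P(Die2=2) = 0.030 + 0.095 + 0.023 + 0.085 = 0.233.
Product: 0.254 × 0.233 = 0.0592.

0.0592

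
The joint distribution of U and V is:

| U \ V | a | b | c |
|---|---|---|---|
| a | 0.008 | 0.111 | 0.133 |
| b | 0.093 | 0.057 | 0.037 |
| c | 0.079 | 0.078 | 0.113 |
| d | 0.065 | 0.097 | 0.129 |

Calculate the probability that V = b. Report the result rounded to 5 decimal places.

P(V=b) = 0.111 + 0.057 + 0.078 + 0.097 = 0.343.

0.34300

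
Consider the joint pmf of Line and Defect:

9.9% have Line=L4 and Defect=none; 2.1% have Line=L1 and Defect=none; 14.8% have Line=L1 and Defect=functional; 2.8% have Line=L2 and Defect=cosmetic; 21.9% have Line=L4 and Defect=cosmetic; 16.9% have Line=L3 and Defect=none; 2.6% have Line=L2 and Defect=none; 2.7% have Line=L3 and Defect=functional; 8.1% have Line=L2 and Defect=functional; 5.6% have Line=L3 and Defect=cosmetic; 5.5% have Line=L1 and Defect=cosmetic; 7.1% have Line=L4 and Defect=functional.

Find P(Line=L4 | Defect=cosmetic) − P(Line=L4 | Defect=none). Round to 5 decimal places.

P(Defect=cosmetic) = 0.055 + 0.028 + 0.056 + 0.219 = 0.358; P(Line=L4 | Defect=cosmetic) = 0.219/0.358 = 0.611732.
P(Defect=none) = 0.021 + 0.026 + 0.169 + 0.099 = 0.315; P(Line=L4 | Defect=none) = 0.099/0.315 = 0.314286.
Difference = 0.29745.

0.29745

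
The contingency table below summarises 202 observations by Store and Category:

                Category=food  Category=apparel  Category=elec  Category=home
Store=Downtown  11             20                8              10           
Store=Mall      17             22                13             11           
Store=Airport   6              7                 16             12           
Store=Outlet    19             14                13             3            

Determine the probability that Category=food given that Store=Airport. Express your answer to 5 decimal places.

0.14634

Total with Store=Airport: 6 + 7 + 16 + 12 = 41.
P(Category=food | Store=Airport) = 6/41 = 0.14634.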